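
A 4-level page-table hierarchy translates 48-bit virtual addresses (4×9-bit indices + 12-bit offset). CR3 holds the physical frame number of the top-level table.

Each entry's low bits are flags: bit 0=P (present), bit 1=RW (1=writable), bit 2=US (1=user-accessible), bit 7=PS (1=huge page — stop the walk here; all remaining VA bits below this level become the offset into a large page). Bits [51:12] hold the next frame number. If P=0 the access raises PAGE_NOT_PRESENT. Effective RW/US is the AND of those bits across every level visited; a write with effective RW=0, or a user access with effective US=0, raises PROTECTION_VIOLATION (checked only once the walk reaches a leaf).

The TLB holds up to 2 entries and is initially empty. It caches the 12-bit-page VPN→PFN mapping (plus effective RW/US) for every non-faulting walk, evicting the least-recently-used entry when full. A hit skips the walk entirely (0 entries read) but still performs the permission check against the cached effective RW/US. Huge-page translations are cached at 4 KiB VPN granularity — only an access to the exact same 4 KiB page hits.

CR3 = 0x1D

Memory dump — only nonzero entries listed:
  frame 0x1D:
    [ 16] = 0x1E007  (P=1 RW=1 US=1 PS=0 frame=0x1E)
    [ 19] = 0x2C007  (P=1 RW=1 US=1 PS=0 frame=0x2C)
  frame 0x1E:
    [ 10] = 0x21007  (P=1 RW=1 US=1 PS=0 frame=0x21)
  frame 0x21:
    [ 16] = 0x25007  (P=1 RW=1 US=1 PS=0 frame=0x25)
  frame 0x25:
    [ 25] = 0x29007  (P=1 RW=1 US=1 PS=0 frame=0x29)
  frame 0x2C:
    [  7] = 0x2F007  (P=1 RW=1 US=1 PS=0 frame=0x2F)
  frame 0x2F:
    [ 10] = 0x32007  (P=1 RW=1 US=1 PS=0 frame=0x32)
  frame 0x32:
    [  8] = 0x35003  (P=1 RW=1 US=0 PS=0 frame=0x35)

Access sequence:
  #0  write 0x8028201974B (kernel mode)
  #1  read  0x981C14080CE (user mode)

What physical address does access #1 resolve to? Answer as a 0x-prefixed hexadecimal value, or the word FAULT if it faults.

Walk each access:
#0 VA=0x8028201974B (w,kernel):
  lvl0: tbl 0x1D, slot 16 ⇒ 0x1E007 (P1/RW1/US1/PS0)
  lvl1: tbl 0x1E, slot 10 ⇒ 0x21007 (P1/RW1/US1/PS0)
  lvl2: tbl 0x21, slot 16 ⇒ 0x25007 (P1/RW1/US1/PS0)
  lvl3: tbl 0x25, slot 25 ⇒ 0x29007 (P1/RW1/US1/PS0)
  ✓ 0x2974B  — 4 lookups
#1 VA=0x981C14080CE (r,user):
  lvl0: tbl 0x1D, slot 19 ⇒ 0x2C007 (P1/RW1/US1/PS0)
  lvl1: tbl 0x2C, slot 7 ⇒ 0x2F007 (P1/RW1/US1/PS0)
  lvl2: tbl 0x2F, slot 10 ⇒ 0x32007 (P1/RW1/US1/PS0)
  lvl3: tbl 0x32, slot 8 ⇒ 0x35003 (P1/RW1/US0/PS0)
  ✗ PROTECTION_VIOLATION  [4 reads]

Access #1 PA: FAULT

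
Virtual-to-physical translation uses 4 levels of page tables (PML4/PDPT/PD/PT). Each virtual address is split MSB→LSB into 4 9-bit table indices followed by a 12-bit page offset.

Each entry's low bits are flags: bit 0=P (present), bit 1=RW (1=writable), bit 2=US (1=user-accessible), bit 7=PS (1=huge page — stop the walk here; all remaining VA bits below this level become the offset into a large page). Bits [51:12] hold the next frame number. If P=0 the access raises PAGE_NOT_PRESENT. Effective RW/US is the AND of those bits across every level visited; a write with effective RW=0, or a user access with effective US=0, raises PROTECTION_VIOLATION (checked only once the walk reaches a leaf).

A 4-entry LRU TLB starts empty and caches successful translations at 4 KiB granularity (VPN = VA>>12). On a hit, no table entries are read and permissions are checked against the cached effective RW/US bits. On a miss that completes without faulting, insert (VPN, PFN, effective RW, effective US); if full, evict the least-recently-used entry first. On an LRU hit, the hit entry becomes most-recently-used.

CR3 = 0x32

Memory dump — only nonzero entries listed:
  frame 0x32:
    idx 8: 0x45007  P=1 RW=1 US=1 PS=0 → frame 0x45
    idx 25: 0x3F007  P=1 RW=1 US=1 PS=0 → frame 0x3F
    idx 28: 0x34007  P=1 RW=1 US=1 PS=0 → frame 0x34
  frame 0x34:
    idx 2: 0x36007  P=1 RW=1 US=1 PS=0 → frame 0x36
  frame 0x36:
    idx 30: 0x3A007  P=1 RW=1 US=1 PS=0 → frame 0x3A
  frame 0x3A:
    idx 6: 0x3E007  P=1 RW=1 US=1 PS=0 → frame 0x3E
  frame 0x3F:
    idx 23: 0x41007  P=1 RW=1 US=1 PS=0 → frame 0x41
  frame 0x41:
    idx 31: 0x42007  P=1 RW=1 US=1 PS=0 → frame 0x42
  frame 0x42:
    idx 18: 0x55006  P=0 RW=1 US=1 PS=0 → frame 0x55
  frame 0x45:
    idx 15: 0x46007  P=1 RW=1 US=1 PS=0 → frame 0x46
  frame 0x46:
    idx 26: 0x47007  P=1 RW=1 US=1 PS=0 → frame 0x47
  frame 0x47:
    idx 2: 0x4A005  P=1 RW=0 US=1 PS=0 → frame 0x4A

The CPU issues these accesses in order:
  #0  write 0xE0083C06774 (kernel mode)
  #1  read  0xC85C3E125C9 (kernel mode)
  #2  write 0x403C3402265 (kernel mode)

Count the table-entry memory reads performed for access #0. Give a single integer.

Walk each access:
#0 VA=0xE0083C06774 (w,kernel):
  [0] read 0x32 idx=28: raw=0x34007 flags P=1 W=1 U=1 S=0
  [1] read 0x34 idx=2: raw=0x36007 flags P=1 W=1 U=1 S=0
  [2] read 0x36 idx=30: raw=0x3A007 flags P=1 W=1 U=1 S=0
  [3] read 0x3A idx=6: raw=0x3E007 flags P=1 W=1 U=1 S=0
  ✓ 0x3E774  — 4 lookups
#1 VA=0xC85C3E125C9 (r,kernel):
  [0] read 0x32 idx=25: raw=0x3F007 flags P=1 W=1 U=1 S=0
  [1] read 0x3F idx=23: raw=0x41007 flags P=1 W=1 U=1 S=0
  [2] read 0x41 idx=31: raw=0x42007 flags P=1 W=1 U=1 S=0
  [3] read 0x42 idx=18: raw=0x55006 flags P=0 W=1 U=1 S=0
  → PAGE_NOT_PRESENT  (4 entries read)
#2 VA=0x403C3402265 (w,kernel):
  [0] read 0x32 idx=8: raw=0x45007 flags P=1 W=1 U=1 S=0
  [1] read 0x45 idx=15: raw=0x46007 flags P=1 W=1 U=1 S=0
  [2] read 0x46 idx=26: raw=0x47007 flags P=1 W=1 U=1 S=0
  [3] read 0x47 idx=2: raw=0x4A005 flags P=1 W=0 U=1 S=0
  → PROTECTION_VIOLATION  (4 entries read)

Entries read for #0: 4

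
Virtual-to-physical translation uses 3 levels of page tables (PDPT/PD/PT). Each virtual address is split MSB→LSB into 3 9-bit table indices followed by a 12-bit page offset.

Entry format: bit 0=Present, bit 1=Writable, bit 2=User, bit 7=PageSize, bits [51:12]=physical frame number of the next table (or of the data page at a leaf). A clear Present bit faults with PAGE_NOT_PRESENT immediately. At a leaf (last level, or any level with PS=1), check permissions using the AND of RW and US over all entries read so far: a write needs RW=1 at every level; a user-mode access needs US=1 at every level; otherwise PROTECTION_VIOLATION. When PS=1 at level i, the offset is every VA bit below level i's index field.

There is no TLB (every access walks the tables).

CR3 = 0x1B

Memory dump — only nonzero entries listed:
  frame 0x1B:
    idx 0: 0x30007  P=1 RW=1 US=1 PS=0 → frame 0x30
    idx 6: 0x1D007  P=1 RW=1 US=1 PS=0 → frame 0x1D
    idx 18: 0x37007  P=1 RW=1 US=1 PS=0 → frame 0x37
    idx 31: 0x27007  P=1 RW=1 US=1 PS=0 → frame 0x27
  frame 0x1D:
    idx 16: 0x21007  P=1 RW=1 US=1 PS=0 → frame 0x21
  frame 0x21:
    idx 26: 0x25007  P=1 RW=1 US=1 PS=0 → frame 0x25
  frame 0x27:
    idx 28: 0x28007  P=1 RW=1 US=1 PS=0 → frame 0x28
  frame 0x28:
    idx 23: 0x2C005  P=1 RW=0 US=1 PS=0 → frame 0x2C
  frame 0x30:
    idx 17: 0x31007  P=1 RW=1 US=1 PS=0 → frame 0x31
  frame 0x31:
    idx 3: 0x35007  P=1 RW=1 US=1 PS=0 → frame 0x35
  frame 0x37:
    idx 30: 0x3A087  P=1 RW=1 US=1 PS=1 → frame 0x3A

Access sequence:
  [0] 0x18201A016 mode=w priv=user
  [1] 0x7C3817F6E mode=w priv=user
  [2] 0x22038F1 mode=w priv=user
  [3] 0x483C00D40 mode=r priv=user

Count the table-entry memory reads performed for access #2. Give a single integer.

Trace:
#0 VA=0x18201A016 (w,user):
  L0: frame=0x1B idx=6 entry=0x1D007 [P=1 RW=1 US=1 PS=0]
  L1: frame=0x1D idx=16 entry=0x21007 [P=1 RW=1 US=1 PS=0]
  L2: frame=0x21 idx=26 entry=0x25007 [P=1 RW=1 US=1 PS=0]
  ✓ 0x25016  — 3 lookups
#1 VA=0x7C3817F6E (w,user):
  L0: frame=0x1B idx=31 entry=0x27007 [P=1 RW=1 US=1 PS=0]
  L1: frame=0x27 idx=28 entry=0x28007 [P=1 RW=1 US=1 PS=0]
  L2: frame=0x28 idx=23 entry=0x2C005 [P=1 RW=0 US=1 PS=0]
  ✗ PROTECTION_VIOLATION  [3 reads]
#2 VA=0x22038F1 (w,user):
  L0: frame=0x1B idx=0 entry=0x30007 [P=1 RW=1 US=1 PS=0]
  L1: frame=0x30 idx=17 entry=0x31007 [P=1 RW=1 US=1 PS=0]
  L2: frame=0x31 idx=3 entry=0x35007 [P=1 RW=1 US=1 PS=0]
  ✓ 0x358F1  — 3 lookups
#3 VA=0x483C00D40 (r,user):
  L0: frame=0x1B idx=18 entry=0x37007 [P=1 RW=1 US=1 PS=0]
  L1: frame=0x37 idx=30 entry=0x3A087 [P=1 RW=1 US=1 PS=1]
  ✓ 0x3AD40 (huge @L1)  — 2 lookups

Entries read for #2: 3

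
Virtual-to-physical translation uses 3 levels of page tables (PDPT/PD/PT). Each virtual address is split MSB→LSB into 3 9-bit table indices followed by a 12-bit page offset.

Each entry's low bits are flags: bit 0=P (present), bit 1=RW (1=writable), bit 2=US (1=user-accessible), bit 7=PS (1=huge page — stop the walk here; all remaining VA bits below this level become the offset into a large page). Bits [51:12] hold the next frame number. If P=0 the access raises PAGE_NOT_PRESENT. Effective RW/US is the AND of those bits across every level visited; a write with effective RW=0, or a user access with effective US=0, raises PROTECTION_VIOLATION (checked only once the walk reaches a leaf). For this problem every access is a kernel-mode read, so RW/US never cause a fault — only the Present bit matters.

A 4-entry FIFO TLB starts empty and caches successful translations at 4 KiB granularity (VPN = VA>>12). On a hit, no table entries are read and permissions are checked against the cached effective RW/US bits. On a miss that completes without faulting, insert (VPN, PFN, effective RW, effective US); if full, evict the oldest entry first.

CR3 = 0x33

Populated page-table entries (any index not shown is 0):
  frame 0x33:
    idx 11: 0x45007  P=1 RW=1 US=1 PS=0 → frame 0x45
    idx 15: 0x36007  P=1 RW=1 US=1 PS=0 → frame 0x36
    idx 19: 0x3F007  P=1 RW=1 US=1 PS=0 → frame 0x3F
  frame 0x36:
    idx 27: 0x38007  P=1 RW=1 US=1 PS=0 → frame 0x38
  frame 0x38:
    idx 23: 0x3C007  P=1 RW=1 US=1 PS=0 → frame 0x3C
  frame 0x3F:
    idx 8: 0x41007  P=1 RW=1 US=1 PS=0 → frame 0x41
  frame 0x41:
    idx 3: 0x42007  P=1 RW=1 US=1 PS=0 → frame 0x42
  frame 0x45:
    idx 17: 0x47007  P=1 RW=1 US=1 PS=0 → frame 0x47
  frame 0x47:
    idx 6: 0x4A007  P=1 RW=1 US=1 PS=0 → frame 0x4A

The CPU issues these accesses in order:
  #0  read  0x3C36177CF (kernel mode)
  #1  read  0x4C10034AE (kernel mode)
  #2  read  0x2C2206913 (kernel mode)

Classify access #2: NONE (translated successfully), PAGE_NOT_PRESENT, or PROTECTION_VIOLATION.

Per-access translation:
#0 VA=0x3C36177CF (r,kernel):
  [0] read 0x33 idx=15: raw=0x36007 flags P=1 W=1 U=1 S=0
  [1] read 0x36 idx=27: raw=0x38007 flags P=1 W=1 U=1 S=0
  [2] read 0x38 idx=23: raw=0x3C007 flags P=1 W=1 U=1 S=0
  → PA=0x3C7CF  (3 entries read)
#1 VA=0x4C10034AE (r,kernel):
  [0] read 0x33 idx=19: raw=0x3F007 flags P=1 W=1 U=1 S=0
  [1] read 0x3F idx=8: raw=0x41007 flags P=1 W=1 U=1 S=0
  [2] read 0x41 idx=3: raw=0x42007 flags P=1 W=1 U=1 S=0
  → PA=0x424AE  (3 entries read)
#2 VA=0x2C2206913 (r,kernel):
  [0] read 0x33 idx=11: raw=0x45007 flags P=1 W=1 U=1 S=0
  [1] read 0x45 idx=17: raw=0x47007 flags P=1 W=1 U=1 S=0
  [2] read 0x47 idx=6: raw=0x4A007 flags P=1 W=1 U=1 S=0
  → PA=0x4A913  (3 entries read)

Access #2 fault: NONE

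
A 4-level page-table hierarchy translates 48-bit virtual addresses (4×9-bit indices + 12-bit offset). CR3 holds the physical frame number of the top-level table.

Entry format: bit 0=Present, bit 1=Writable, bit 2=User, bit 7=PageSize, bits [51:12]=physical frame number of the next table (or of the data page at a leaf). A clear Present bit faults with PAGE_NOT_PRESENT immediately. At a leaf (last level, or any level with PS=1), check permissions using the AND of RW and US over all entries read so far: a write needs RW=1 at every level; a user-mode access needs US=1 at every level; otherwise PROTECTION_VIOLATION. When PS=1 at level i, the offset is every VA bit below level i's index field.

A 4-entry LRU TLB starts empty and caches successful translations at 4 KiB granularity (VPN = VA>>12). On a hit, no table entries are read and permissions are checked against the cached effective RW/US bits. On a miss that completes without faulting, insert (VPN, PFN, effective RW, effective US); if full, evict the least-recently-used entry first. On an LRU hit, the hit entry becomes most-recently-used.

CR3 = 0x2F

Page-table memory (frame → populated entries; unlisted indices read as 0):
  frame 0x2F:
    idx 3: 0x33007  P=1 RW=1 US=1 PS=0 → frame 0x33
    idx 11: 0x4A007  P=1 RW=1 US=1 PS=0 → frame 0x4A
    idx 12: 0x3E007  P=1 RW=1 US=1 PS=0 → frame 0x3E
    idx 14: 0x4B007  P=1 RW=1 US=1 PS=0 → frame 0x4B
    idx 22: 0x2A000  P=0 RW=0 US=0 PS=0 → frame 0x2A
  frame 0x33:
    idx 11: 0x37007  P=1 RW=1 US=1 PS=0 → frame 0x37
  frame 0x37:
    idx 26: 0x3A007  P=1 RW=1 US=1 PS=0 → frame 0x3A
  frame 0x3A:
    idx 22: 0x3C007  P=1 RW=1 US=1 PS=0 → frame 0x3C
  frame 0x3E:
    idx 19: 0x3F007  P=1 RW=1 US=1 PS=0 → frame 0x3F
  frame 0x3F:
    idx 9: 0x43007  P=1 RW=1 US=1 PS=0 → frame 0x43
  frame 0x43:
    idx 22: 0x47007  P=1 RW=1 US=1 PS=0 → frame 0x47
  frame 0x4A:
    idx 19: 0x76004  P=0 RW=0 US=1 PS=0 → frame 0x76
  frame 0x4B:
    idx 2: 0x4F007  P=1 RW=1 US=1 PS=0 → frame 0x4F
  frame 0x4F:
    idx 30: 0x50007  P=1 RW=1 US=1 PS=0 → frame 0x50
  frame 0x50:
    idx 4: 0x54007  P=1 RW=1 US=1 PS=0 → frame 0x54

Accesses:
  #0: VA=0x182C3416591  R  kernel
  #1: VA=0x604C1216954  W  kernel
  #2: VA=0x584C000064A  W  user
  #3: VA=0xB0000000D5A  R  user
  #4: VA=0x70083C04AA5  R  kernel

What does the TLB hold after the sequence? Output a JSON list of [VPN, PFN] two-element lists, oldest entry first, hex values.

Walk each access:
#0 VA=0x182C3416591 (r,kernel):
  lvl0: tbl 0x2F, slot 3 ⇒ 0x33007 (P1/RW1/US1/PS0)
  lvl1: tbl 0x33, slot 11 ⇒ 0x37007 (P1/RW1/US1/PS0)
  lvl2: tbl 0x37, slot 26 ⇒ 0x3A007 (P1/RW1/US1/PS0)
  lvl3: tbl 0x3A, slot 22 ⇒ 0x3C007 (P1/RW1/US1/PS0)
  → PA=0x3C591  (4 entries read)
#1 VA=0x604C1216954 (w,kernel):
  lvl0: tbl 0x2F, slot 12 ⇒ 0x3E007 (P1/RW1/US1/PS0)
  lvl1: tbl 0x3E, slot 19 ⇒ 0x3F007 (P1/RW1/US1/PS0)
  lvl2: tbl 0x3F, slot 9 ⇒ 0x43007 (P1/RW1/US1/PS0)
  lvl3: tbl 0x43, slot 22 ⇒ 0x47007 (P1/RW1/US1/PS0)
  → PA=0x47954  (4 entries read)
#2 VA=0x584C000064A (w,user):
  lvl0: tbl 0x2F, slot 11 ⇒ 0x4A007 (P1/RW1/US1/PS0)
  lvl1: tbl 0x4A, slot 19 ⇒ 0x76004 (P0/RW0/US1/PS0)
  ⇒ fault: PAGE_NOT_PRESENT  — 2 lookups
#3 VA=0xB0000000D5A (r,user):
  lvl0: tbl 0x2F, slot 22 ⇒ 0x2A000 (P0/RW0/US0/PS0)
  ⇒ fault: PAGE_NOT_PRESENT  — 1 lookups
#4 VA=0x70083C04AA5 (r,kernel):
  lvl0: tbl 0x2F, slot 14 ⇒ 0x4B007 (P1/RW1/US1/PS0)
  lvl1: tbl 0x4B, slot 2 ⇒ 0x4F007 (P1/RW1/US1/PS0)
  lvl2: tbl 0x4F, slot 30 ⇒ 0x50007 (P1/RW1/US1/PS0)
  lvl3: tbl 0x50, slot 4 ⇒ 0x54007 (P1/RW1/US1/PS0)
  → PA=0x54AA5  (4 entries read)

TLB: [["0x182C3416", "0x3C"], ["0x604C1216", "0x47"], ["0x70083C04", "0x54"]]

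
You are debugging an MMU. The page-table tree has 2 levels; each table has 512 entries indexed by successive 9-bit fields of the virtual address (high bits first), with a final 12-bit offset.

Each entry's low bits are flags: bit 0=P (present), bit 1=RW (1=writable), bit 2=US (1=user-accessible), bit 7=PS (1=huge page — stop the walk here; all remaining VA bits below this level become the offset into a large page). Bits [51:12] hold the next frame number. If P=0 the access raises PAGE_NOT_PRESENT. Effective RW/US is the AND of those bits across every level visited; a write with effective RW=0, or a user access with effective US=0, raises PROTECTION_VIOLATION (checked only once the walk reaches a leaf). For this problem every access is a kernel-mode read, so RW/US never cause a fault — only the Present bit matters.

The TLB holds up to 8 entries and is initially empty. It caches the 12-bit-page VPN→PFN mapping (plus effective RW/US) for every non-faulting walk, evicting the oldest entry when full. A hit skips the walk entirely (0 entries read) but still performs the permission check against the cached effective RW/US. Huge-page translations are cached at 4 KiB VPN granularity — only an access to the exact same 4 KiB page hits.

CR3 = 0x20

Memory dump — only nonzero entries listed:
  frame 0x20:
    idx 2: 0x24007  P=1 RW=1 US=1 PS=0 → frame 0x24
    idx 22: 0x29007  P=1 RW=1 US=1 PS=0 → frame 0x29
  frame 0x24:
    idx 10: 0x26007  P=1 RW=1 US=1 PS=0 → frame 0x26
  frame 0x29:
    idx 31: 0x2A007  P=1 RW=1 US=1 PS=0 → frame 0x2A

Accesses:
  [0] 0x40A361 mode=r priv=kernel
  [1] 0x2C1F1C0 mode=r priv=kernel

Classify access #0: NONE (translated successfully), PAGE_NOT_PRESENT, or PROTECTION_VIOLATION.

Trace:
#0 VA=0x40A361 (r,kernel):
  L0: frame=0x20 idx=2 entry=0x24007 [P=1 RW=1 US=1 PS=0]
  L1: frame=0x24 idx=10 entry=0x26007 [P=1 RW=1 US=1 PS=0]
  → PA=0x26361  (2 entries read)
#1 VA=0x2C1F1C0 (r,kernel):
  L0: frame=0x20 idx=22 entry=0x29007 [P=1 RW=1 US=1 PS=0]
  L1: frame=0x29 idx=31 entry=0x2A007 [P=1 RW=1 US=1 PS=0]
  → PA=0x2A1C0  (2 entries read)

Access #0 fault: NONE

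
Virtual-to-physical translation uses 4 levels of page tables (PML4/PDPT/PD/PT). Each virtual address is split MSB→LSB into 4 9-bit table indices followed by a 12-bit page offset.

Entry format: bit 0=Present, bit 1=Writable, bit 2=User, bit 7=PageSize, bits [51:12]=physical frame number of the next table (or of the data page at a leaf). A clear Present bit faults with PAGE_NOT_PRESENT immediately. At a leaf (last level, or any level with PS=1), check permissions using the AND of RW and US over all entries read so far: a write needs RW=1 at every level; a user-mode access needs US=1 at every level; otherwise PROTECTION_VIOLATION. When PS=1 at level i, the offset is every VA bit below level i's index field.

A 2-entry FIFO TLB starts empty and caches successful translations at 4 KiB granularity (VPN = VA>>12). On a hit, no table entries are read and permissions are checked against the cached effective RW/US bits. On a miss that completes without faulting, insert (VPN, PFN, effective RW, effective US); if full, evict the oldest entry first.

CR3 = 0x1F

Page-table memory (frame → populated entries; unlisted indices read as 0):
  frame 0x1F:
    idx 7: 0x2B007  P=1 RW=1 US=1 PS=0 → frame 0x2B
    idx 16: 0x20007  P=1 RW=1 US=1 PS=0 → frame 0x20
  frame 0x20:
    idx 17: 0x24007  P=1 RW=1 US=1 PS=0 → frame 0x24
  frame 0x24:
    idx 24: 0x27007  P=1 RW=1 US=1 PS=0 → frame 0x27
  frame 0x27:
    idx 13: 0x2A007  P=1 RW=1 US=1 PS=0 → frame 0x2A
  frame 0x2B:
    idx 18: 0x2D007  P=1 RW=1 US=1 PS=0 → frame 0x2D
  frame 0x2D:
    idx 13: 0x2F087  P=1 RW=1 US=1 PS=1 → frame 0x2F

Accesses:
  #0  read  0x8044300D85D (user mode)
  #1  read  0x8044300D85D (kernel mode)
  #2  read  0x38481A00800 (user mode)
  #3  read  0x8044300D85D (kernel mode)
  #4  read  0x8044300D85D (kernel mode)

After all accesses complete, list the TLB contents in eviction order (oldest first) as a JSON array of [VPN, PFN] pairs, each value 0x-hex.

Trace:
#0 VA=0x8044300D85D (r,user):
  [0] read 0x1F idx=16: raw=0x20007 flags P=1 W=1 U=1 S=0
  [1] read 0x20 idx=17: raw=0x24007 flags P=1 W=1 U=1 S=0
  [2] read 0x24 idx=24: raw=0x27007 flags P=1 W=1 U=1 S=0
  [3] read 0x27 idx=13: raw=0x2A007 flags P=1 W=1 U=1 S=0
  ⇒ phys 0x2A85D  [4 reads]
#1 VA=0x8044300D85D (r,kernel):
  TLB hit vpn=0x8044300D → PA=0x2A85D
#2 VA=0x38481A00800 (r,user):
  [0] read 0x1F idx=7: raw=0x2B007 flags P=1 W=1 U=1 S=0
  [1] read 0x2B idx=18: raw=0x2D007 flags P=1 W=1 U=1 S=0
  [2] read 0x2D idx=13: raw=0x2F087 flags P=1 W=1 U=1 S=1
  ⇒ phys 0x2F800 (huge @L2)  [3 reads]
#3 VA=0x8044300D85D (r,kernel):
  TLB hit vpn=0x8044300D → PA=0x2A85D
#4 VA=0x8044300D85D (r,kernel):
  TLB hit vpn=0x8044300D → PA=0x2A85D

TLB: [["0x8044300D", "0x2A"], ["0x38481A00", "0x2F"]]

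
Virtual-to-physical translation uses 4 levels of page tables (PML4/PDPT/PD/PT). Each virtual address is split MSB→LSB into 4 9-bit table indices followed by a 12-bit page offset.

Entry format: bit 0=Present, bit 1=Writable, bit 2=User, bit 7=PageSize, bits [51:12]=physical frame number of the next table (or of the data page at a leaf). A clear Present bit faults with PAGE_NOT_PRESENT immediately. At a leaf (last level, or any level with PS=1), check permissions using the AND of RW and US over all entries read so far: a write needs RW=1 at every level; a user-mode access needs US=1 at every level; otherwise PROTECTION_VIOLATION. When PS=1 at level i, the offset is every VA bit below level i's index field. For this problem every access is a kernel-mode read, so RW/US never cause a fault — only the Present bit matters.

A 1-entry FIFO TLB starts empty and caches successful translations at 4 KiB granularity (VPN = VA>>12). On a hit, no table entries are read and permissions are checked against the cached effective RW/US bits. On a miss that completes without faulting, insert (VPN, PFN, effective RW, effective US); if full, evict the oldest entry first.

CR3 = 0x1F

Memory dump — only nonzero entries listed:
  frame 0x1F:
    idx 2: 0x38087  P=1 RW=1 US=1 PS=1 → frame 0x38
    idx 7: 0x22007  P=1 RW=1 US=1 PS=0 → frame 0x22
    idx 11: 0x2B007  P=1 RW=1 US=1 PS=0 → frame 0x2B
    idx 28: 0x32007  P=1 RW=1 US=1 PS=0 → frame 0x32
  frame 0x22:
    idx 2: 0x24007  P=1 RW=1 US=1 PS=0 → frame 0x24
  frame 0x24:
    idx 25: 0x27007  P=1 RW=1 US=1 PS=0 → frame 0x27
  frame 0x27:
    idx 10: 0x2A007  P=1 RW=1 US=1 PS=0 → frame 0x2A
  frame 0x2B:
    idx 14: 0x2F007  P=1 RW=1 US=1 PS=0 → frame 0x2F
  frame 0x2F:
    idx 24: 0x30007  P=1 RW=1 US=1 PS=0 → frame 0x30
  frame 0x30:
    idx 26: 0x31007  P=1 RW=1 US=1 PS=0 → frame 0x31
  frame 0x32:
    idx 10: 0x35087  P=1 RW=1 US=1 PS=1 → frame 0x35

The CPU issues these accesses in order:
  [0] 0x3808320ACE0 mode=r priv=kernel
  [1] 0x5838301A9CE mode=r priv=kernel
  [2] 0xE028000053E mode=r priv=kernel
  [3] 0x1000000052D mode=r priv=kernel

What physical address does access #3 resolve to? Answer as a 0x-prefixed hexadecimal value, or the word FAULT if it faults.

Trace:
#0 VA=0x3808320ACE0 (r,kernel):
  [0] read 0x1F idx=7: raw=0x22007 flags P=1 W=1 U=1 S=0
  [1] read 0x22 idx=2: raw=0x24007 flags P=1 W=1 U=1 S=0
  [2] read 0x24 idx=25: raw=0x27007 flags P=1 W=1 U=1 S=0
  [3] read 0x27 idx=10: raw=0x2A007 flags P=1 W=1 U=1 S=0
  → PA=0x2ACE0  (4 entries read)
#1 VA=0x5838301A9CE (r,kernel):
  [0] read 0x1F idx=11: raw=0x2B007 flags P=1 W=1 U=1 S=0
  [1] read 0x2B idx=14: raw=0x2F007 flags P=1 W=1 U=1 S=0
  [2] read 0x2F idx=24: raw=0x30007 flags P=1 W=1 U=1 S=0
  [3] read 0x30 idx=26: raw=0x31007 flags P=1 W=1 U=1 S=0
  → PA=0x319CE  (4 entries read)
#2 VA=0xE028000053E (r,kernel):
  [0] read 0x1F idx=28: raw=0x32007 flags P=1 W=1 U=1 S=0
  [1] read 0x32 idx=10: raw=0x35087 flags P=1 W=1 U=1 S=1
  → PA=0x3553E (huge @L1)  (2 entries read)
#3 VA=0x1000000052D (r,kernel):
  [0] read 0x1F idx=2: raw=0x38087 flags P=1 W=1 U=1 S=1
  → PA=0x3852D (huge @L0)  (1 entries read)

Access #3 PA: 0x3852D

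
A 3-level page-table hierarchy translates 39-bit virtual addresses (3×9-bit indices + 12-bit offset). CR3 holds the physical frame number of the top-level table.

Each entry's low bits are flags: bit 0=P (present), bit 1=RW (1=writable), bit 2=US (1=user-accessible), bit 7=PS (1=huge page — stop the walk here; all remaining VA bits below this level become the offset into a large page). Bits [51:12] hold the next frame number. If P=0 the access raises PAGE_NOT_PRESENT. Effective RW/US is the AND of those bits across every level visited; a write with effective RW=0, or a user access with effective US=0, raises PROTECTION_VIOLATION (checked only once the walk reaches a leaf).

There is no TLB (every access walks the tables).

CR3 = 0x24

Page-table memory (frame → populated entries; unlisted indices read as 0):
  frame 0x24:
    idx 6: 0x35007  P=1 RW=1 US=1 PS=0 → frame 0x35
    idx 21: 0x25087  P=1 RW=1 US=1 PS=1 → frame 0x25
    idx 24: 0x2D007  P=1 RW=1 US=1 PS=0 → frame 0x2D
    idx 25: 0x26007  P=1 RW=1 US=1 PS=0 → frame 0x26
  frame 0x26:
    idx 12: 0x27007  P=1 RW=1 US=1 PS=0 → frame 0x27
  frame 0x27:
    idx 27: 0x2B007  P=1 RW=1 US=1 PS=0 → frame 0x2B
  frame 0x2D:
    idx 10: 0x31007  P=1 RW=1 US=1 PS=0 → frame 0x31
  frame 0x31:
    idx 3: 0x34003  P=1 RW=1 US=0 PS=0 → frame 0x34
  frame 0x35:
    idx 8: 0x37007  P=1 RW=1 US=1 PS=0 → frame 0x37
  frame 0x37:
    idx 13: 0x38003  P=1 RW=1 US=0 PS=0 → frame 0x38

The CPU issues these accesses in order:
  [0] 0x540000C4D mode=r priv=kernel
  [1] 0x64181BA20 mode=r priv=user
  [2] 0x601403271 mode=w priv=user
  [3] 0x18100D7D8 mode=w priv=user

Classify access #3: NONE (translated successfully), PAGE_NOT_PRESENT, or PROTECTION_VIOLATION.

Per-access translation:
#0 VA=0x540000C4D (r,kernel):
  [0] read 0x24 idx=21: raw=0x25087 flags P=1 W=1 U=1 S=1
  → PA=0x25C4D (huge @L0)  (1 entries read)
#1 VA=0x64181BA20 (r,user):
  [0] read 0x24 idx=25: raw=0x26007 flags P=1 W=1 U=1 S=0
  [1] read 0x26 idx=12: raw=0x27007 flags P=1 W=1 U=1 S=0
  [2] read 0x27 idx=27: raw=0x2B007 flags P=1 W=1 U=1 S=0
  → PA=0x2BA20  (3 entries read)
#2 VA=0x601403271 (w,user):
  [0] read 0x24 idx=24: raw=0x2D007 flags P=1 W=1 U=1 S=0
  [1] read 0x2D idx=10: raw=0x31007 flags P=1 W=1 U=1 S=0
  [2] read 0x31 idx=3: raw=0x34003 flags P=1 W=1 U=0 S=0
  ✗ PROTECTION_VIOLATION  [3 reads]
#3 VA=0x18100D7D8 (w,user):
  [0] read 0x24 idx=6: raw=0x35007 flags P=1 W=1 U=1 S=0
  [1] read 0x35 idx=8: raw=0x37007 flags P=1 W=1 U=1 S=0
  [2] read 0x37 idx=13: raw=0x38003 flags P=1 W=1 U=0 S=0
  ✗ PROTECTION_VIOLATION  [3 reads]

Access #3 fault: PROTECTION_VIOLATION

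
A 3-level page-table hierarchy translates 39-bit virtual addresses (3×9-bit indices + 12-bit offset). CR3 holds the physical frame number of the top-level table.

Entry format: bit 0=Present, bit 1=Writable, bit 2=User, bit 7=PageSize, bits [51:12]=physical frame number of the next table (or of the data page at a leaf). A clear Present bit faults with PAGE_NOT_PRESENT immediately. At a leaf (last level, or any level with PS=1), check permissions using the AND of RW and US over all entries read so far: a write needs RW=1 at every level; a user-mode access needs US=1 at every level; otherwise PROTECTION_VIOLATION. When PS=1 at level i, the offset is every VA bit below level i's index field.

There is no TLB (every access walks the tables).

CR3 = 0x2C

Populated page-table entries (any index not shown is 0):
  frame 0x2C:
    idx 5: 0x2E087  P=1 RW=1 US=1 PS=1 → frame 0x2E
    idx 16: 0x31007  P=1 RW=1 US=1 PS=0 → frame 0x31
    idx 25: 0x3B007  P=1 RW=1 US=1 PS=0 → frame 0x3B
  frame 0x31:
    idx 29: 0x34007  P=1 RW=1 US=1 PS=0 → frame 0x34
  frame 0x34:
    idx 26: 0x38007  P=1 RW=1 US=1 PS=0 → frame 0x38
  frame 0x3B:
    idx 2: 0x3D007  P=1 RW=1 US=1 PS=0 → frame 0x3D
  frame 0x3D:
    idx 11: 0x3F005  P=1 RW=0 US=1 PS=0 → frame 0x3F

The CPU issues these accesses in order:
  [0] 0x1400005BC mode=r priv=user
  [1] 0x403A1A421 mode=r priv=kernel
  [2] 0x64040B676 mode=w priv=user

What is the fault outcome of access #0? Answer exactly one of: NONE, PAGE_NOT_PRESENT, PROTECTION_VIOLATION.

Per-access translation:
#0 VA=0x1400005BC (r,user):
  L0: frame=0x2C idx=5 entry=0x2E087 [P=1 RW=1 US=1 PS=1]
  ✓ 0x2E5BC (huge @L0)  — 1 lookups
#1 VA=0x403A1A421 (r,kernel):
  L0: frame=0x2C idx=16 entry=0x31007 [P=1 RW=1 US=1 PS=0]
  L1: frame=0x31 idx=29 entry=0x34007 [P=1 RW=1 US=1 PS=0]
  L2: frame=0x34 idx=26 entry=0x38007 [P=1 RW=1 US=1 PS=0]
  ✓ 0x38421  — 3 lookups
#2 VA=0x64040B676 (w,user):
  L0: frame=0x2C idx=25 entry=0x3B007 [P=1 RW=1 US=1 PS=0]
  L1: frame=0x3B idx=2 entry=0x3D007 [P=1 RW=1 US=1 PS=0]
  L2: frame=0x3D idx=11 entry=0x3F005 [P=1 RW=0 US=1 PS=0]
  ⇒ fault: PROTECTION_VIOLATION  — 3 lookups

Access #0 fault: NONE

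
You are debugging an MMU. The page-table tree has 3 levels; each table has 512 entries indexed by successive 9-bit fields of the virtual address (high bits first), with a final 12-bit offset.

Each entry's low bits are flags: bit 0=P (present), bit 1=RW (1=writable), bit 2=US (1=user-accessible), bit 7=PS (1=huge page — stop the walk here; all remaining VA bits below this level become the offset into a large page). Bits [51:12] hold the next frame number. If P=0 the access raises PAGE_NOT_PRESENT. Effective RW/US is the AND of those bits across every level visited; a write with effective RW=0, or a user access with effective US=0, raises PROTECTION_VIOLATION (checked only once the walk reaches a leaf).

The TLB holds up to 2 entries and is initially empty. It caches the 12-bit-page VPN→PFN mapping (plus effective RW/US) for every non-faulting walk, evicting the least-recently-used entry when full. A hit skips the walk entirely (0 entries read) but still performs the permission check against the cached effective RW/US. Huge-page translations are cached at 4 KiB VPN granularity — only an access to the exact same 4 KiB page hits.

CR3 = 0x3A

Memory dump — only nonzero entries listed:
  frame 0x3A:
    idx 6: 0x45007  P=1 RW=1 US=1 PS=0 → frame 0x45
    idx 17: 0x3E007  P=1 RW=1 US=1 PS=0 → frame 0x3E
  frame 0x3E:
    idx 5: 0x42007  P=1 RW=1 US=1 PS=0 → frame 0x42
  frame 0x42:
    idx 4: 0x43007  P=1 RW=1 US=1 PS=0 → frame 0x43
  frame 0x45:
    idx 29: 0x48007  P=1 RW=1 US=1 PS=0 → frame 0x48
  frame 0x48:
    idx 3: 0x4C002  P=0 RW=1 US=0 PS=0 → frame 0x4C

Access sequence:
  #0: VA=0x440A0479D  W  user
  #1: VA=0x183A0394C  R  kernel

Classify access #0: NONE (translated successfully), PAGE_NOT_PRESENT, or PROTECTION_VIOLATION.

Per-access translation:
#0 VA=0x440A0479D (w,user):
  L0 @0x3A[17] → 0x3E007  P=1,RW=1,US=1,PS=0
  L1 @0x3E[5] → 0x42007  P=1,RW=1,US=1,PS=0
  L2 @0x42[4] → 0x43007  P=1,RW=1,US=1,PS=0
  → PA=0x4379D  (3 entries read)
#1 VA=0x183A0394C (r,kernel):
  L0 @0x3A[6] → 0x45007  P=1,RW=1,US=1,PS=0
  L1 @0x45[29] → 0x48007  P=1,RW=1,US=1,PS=0
  L2 @0x48[3] → 0x4C002  P=0,RW=1,US=0,PS=0
  ⇒ fault: PAGE_NOT_PRESENT  — 3 lookups

Access #0 fault: NONE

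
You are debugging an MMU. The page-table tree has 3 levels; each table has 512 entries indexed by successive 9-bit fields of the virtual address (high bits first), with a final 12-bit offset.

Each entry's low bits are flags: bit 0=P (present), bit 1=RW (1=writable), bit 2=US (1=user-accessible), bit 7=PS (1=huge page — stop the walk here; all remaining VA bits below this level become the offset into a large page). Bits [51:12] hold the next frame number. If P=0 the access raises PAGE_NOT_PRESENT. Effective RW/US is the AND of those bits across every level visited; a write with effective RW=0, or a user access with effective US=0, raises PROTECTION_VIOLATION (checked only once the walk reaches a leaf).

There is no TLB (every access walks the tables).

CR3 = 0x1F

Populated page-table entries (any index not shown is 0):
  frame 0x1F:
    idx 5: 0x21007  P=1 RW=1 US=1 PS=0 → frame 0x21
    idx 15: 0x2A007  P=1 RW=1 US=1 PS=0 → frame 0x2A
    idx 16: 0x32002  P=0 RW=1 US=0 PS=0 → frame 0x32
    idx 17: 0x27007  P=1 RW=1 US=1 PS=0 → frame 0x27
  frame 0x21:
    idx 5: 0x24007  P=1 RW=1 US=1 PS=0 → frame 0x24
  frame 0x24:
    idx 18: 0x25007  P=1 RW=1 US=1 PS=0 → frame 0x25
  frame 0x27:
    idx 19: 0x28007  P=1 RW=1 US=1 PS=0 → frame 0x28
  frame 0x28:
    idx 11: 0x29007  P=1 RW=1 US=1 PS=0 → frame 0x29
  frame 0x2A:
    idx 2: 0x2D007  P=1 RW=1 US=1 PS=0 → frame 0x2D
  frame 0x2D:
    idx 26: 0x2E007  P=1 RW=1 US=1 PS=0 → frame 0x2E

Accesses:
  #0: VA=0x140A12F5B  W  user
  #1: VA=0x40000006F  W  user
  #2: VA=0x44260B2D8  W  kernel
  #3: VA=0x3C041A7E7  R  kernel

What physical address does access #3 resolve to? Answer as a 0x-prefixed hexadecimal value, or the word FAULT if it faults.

Per-access translation:
#0 VA=0x140A12F5B (w,user):
  L0: frame=0x1F idx=5 entry=0x21007 [P=1 RW=1 US=1 PS=0]
  L1: frame=0x21 idx=5 entry=0x24007 [P=1 RW=1 US=1 PS=0]
  L2: frame=0x24 idx=18 entry=0x25007 [P=1 RW=1 US=1 PS=0]
  ✓ 0x25F5B  — 3 lookups
#1 VA=0x40000006F (w,user):
  L0: frame=0x1F idx=16 entry=0x32002 [P=0 RW=1 US=0 PS=0]
  ✗ PAGE_NOT_PRESENT  [1 reads]
#2 VA=0x44260B2D8 (w,kernel):
  L0: frame=0x1F idx=17 entry=0x27007 [P=1 RW=1 US=1 PS=0]
  L1: frame=0x27 idx=19 entry=0x28007 [P=1 RW=1 US=1 PS=0]
  L2: frame=0x28 idx=11 entry=0x29007 [P=1 RW=1 US=1 PS=0]
  ✓ 0x292D8  — 3 lookups
#3 VA=0x3C041A7E7 (r,kernel):
  L0: frame=0x1F idx=15 entry=0x2A007 [P=1 RW=1 US=1 PS=0]
  L1: frame=0x2A idx=2 entry=0x2D007 [P=1 RW=1 US=1 PS=0]
  L2: frame=0x2D idx=26 entry=0x2E007 [P=1 RW=1 US=1 PS=0]
  ✓ 0x2E7E7  — 3 lookups

Access #3 PA: 0x2E7E7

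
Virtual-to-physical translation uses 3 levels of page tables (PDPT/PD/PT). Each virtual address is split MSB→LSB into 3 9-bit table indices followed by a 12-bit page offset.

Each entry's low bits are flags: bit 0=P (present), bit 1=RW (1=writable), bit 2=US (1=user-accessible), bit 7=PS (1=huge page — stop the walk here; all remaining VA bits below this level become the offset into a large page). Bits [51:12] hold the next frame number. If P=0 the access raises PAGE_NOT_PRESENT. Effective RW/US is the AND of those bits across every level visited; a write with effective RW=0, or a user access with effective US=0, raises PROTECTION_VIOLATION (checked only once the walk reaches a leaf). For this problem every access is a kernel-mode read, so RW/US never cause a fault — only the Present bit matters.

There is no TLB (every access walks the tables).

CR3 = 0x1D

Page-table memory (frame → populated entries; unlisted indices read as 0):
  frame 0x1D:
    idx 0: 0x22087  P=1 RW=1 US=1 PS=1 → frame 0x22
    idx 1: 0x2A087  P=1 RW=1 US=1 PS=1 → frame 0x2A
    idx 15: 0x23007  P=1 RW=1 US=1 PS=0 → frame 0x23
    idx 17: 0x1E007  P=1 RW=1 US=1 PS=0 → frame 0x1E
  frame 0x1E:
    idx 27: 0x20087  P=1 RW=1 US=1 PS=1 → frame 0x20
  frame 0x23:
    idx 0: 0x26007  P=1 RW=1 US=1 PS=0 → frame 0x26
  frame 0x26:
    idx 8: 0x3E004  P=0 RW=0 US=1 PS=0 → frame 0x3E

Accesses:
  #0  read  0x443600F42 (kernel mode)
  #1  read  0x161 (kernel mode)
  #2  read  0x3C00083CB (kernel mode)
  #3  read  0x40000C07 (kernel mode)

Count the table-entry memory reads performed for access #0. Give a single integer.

Per-access translation:
#0 VA=0x443600F42 (r,kernel):
  lvl0: tbl 0x1D, slot 17 ⇒ 0x1E007 (P1/RW1/US1/PS0)
  lvl1: tbl 0x1E, slot 27 ⇒ 0x20087 (P1/RW1/US1/PS1)
  ✓ 0x20F42 (huge @L1)  — 2 lookups
#1 VA=0x161 (r,kernel):
  lvl0: tbl 0x1D, slot 0 ⇒ 0x22087 (P1/RW1/US1/PS1)
  ✓ 0x22161 (huge @L0)  — 1 lookups
#2 VA=0x3C00083CB (r,kernel):
  lvl0: tbl 0x1D, slot 15 ⇒ 0x23007 (P1/RW1/US1/PS0)
  lvl1: tbl 0x23, slot 0 ⇒ 0x26007 (P1/RW1/US1/PS0)
  lvl2: tbl 0x26, slot 8 ⇒ 0x3E004 (P0/RW0/US1/PS0)
  ✗ PAGE_NOT_PRESENT  [3 reads]
#3 VA=0x40000C07 (r,kernel):
  lvl0: tbl 0x1D, slot 1 ⇒ 0x2A087 (P1/RW1/US1/PS1)
  ✓ 0x2AC07 (huge @L0)  — 1 lookups

Entries read for #0: 2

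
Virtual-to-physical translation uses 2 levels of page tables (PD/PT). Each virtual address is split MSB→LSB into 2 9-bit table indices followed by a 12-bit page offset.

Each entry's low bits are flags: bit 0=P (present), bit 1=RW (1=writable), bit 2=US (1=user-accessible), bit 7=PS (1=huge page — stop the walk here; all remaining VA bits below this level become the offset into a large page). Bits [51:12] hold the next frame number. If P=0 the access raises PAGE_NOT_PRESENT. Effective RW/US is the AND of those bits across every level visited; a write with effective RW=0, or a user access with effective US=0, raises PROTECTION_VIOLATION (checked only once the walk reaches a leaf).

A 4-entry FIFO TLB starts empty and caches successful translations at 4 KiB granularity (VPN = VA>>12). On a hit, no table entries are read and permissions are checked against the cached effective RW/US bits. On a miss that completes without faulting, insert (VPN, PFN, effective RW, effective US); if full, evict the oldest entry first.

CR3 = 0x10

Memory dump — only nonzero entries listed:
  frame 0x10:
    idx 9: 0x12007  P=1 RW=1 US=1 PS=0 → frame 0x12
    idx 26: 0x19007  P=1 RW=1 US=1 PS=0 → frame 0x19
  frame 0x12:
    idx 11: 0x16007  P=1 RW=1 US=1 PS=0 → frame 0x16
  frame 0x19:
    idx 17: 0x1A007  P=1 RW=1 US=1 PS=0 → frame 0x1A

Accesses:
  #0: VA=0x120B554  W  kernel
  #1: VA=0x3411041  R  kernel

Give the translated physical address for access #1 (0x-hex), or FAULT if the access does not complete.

Per-access translation:
#0 VA=0x120B554 (w,kernel):
  L0: frame=0x10 idx=9 entry=0x12007 [P=1 RW=1 US=1 PS=0]
  L1: frame=0x12 idx=11 entry=0x16007 [P=1 RW=1 US=1 PS=0]
  ⇒ phys 0x16554  [2 reads]
#1 VA=0x3411041 (r,kernel):
  L0: frame=0x10 idx=26 entry=0x19007 [P=1 RW=1 US=1 PS=0]
  L1: frame=0x19 idx=17 entry=0x1A007 [P=1 RW=1 US=1 PS=0]
  ⇒ phys 0x1A041  [2 reads]

Access #1 PA: 0x1A041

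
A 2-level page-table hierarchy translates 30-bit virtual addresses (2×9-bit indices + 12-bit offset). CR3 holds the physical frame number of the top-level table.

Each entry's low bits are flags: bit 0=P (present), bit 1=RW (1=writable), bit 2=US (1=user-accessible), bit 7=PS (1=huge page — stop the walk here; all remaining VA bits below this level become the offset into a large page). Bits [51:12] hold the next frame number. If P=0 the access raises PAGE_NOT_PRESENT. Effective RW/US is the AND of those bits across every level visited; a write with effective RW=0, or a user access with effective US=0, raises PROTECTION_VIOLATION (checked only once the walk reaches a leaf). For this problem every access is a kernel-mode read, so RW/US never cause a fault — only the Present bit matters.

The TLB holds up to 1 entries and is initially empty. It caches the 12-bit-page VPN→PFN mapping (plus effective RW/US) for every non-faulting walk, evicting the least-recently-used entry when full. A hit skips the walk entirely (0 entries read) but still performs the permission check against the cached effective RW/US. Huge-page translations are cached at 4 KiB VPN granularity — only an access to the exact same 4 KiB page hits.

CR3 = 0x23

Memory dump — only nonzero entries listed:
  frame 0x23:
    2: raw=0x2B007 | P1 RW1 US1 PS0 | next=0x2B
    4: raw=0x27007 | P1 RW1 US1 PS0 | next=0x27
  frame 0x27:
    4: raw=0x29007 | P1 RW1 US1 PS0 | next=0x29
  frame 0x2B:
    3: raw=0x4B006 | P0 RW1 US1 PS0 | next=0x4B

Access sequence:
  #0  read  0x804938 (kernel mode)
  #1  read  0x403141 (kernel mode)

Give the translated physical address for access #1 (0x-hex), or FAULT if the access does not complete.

Walk each access:
#0 VA=0x804938 (r,kernel):
  L0: frame=0x23 idx=4 entry=0x27007 [P=1 RW=1 US=1 PS=0]
  L1: frame=0x27 idx=4 entry=0x29007 [P=1 RW=1 US=1 PS=0]
  ⇒ phys 0x29938  [2 reads]
#1 VA=0x403141 (r,kernel):
  L0: frame=0x23 idx=2 entry=0x2B007 [P=1 RW=1 US=1 PS=0]
  L1: frame=0x2B idx=3 entry=0x4B006 [P=0 RW=1 US=1 PS=0]
  ✗ PAGE_NOT_PRESENT  [2 reads]

Access #1 PA: FAULT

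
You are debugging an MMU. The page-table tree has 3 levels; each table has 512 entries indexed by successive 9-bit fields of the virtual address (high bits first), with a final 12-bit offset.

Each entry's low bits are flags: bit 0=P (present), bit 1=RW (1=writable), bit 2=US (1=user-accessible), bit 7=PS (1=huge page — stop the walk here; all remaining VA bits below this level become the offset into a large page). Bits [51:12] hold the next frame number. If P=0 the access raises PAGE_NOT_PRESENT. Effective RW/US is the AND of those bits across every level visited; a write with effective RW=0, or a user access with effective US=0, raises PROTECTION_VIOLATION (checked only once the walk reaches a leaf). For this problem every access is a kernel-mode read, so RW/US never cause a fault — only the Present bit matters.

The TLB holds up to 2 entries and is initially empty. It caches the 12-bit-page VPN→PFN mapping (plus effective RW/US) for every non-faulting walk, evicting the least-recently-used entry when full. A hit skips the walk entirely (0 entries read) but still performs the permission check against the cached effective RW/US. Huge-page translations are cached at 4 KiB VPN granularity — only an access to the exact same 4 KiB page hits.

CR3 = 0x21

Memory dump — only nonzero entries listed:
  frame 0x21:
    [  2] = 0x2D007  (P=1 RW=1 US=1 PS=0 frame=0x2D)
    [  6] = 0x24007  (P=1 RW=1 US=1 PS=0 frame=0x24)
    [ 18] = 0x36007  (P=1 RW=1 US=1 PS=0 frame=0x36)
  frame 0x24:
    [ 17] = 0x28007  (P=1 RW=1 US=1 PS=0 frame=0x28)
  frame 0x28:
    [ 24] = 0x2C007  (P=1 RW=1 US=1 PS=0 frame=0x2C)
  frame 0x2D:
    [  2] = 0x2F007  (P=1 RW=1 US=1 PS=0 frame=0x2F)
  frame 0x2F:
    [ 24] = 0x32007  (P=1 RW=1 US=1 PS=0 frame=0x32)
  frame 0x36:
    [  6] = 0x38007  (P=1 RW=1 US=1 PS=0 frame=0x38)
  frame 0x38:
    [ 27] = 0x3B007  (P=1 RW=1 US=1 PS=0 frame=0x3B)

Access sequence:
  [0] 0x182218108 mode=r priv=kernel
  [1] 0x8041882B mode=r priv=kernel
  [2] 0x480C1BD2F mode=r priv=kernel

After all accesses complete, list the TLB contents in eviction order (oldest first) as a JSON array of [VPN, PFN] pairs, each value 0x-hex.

Walk each access:
#0 VA=0x182218108 (r,kernel):
  [0] read 0x21 idx=6: raw=0x24007 flags P=1 W=1 U=1 S=0
  [1] read 0x24 idx=17: raw=0x28007 flags P=1 W=1 U=1 S=0
  [2] read 0x28 idx=24: raw=0x2C007 flags P=1 W=1 U=1 S=0
  → PA=0x2C108  (3 entries read)
#1 VA=0x8041882B (r,kernel):
  [0] read 0x21 idx=2: raw=0x2D007 flags P=1 W=1 U=1 S=0
  [1] read 0x2D idx=2: raw=0x2F007 flags P=1 W=1 U=1 S=0
  [2] read 0x2F idx=24: raw=0x32007 flags P=1 W=1 U=1 S=0
  → PA=0x3282B  (3 entries read)
#2 VA=0x480C1BD2F (r,kernel):
  [0] read 0x21 idx=18: raw=0x36007 flags P=1 W=1 U=1 S=0
  [1] read 0x36 idx=6: raw=0x38007 flags P=1 W=1 U=1 S=0
  [2] read 0x38 idx=27: raw=0x3B007 flags P=1 W=1 U=1 S=0
  → PA=0x3BD2F  (3 entries read)

TLB: [["0x80418", "0x32"], ["0x480C1B", "0x3B"]]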